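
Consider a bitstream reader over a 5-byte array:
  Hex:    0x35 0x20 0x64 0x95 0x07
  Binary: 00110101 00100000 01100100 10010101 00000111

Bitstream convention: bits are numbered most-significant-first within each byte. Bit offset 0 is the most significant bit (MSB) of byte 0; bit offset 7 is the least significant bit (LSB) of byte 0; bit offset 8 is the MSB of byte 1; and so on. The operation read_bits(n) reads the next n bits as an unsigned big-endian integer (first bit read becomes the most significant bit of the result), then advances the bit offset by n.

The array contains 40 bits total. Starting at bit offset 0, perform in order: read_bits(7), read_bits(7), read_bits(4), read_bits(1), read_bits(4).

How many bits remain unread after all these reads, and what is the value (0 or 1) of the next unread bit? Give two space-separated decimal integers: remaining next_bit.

Answer: 17 0

Derivation:
Read 1: bits[0:7] width=7 -> value=26 (bin 0011010); offset now 7 = byte 0 bit 7; 33 bits remain
Read 2: bits[7:14] width=7 -> value=72 (bin 1001000); offset now 14 = byte 1 bit 6; 26 bits remain
Read 3: bits[14:18] width=4 -> value=1 (bin 0001); offset now 18 = byte 2 bit 2; 22 bits remain
Read 4: bits[18:19] width=1 -> value=1 (bin 1); offset now 19 = byte 2 bit 3; 21 bits remain
Read 5: bits[19:23] width=4 -> value=2 (bin 0010); offset now 23 = byte 2 bit 7; 17 bits remain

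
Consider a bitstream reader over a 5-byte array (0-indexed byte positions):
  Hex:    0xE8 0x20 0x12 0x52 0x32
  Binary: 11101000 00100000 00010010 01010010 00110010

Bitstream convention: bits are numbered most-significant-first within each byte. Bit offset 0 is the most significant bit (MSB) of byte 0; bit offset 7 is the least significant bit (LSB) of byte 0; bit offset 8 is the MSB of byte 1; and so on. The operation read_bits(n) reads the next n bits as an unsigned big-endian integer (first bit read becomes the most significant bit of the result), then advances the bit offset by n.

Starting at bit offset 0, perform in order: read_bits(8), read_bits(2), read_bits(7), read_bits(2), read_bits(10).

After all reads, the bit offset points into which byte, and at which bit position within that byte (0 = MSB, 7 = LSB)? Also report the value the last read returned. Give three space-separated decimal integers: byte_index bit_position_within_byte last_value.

Read 1: bits[0:8] width=8 -> value=232 (bin 11101000); offset now 8 = byte 1 bit 0; 32 bits remain
Read 2: bits[8:10] width=2 -> value=0 (bin 00); offset now 10 = byte 1 bit 2; 30 bits remain
Read 3: bits[10:17] width=7 -> value=64 (bin 1000000); offset now 17 = byte 2 bit 1; 23 bits remain
Read 4: bits[17:19] width=2 -> value=0 (bin 00); offset now 19 = byte 2 bit 3; 21 bits remain
Read 5: bits[19:29] width=10 -> value=586 (bin 1001001010); offset now 29 = byte 3 bit 5; 11 bits remain

Answer: 3 5 586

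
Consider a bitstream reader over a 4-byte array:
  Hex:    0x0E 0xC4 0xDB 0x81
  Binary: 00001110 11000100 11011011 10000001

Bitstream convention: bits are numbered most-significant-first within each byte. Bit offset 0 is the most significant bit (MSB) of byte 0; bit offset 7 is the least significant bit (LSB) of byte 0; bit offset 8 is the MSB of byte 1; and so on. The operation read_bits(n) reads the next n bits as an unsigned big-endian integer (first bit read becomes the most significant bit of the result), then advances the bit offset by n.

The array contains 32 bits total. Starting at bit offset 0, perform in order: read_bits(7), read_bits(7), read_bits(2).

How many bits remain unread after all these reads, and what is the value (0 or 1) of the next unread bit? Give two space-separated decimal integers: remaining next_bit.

Answer: 16 1

Derivation:
Read 1: bits[0:7] width=7 -> value=7 (bin 0000111); offset now 7 = byte 0 bit 7; 25 bits remain
Read 2: bits[7:14] width=7 -> value=49 (bin 0110001); offset now 14 = byte 1 bit 6; 18 bits remain
Read 3: bits[14:16] width=2 -> value=0 (bin 00); offset now 16 = byte 2 bit 0; 16 bits remain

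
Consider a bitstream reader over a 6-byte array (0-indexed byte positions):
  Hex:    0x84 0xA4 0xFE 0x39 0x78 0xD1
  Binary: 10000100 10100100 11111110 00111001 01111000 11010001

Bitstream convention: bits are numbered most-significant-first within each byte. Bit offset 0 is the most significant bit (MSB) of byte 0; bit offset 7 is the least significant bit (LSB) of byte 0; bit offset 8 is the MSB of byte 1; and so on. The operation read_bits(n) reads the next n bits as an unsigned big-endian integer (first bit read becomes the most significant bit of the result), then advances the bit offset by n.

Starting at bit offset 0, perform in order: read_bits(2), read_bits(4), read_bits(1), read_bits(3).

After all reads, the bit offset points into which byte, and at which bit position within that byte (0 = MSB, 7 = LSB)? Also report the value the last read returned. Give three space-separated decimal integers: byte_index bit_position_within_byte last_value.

Answer: 1 2 2

Derivation:
Read 1: bits[0:2] width=2 -> value=2 (bin 10); offset now 2 = byte 0 bit 2; 46 bits remain
Read 2: bits[2:6] width=4 -> value=1 (bin 0001); offset now 6 = byte 0 bit 6; 42 bits remain
Read 3: bits[6:7] width=1 -> value=0 (bin 0); offset now 7 = byte 0 bit 7; 41 bits remain
Read 4: bits[7:10] width=3 -> value=2 (bin 010); offset now 10 = byte 1 bit 2; 38 bits remain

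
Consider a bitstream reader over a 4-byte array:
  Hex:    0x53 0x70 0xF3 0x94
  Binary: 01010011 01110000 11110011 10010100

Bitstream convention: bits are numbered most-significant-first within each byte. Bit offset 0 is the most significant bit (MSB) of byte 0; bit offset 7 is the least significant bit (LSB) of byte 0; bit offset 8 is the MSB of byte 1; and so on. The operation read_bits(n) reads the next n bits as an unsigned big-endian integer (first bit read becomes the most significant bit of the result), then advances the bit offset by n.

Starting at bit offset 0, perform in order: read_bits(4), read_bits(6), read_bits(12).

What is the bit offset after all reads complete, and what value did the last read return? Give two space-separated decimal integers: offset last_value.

Answer: 22 3132

Derivation:
Read 1: bits[0:4] width=4 -> value=5 (bin 0101); offset now 4 = byte 0 bit 4; 28 bits remain
Read 2: bits[4:10] width=6 -> value=13 (bin 001101); offset now 10 = byte 1 bit 2; 22 bits remain
Read 3: bits[10:22] width=12 -> value=3132 (bin 110000111100); offset now 22 = byte 2 bit 6; 10 bits remain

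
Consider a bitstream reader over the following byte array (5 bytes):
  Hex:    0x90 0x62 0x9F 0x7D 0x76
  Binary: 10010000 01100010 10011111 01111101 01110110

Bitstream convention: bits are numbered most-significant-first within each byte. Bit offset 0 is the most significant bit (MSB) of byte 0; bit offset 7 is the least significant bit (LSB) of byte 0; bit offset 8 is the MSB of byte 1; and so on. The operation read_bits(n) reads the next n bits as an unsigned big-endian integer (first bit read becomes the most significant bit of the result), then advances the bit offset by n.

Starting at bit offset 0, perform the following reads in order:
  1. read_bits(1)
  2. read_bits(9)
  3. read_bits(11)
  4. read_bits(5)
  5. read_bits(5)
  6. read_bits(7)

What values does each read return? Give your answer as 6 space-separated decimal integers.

Answer: 1 65 1107 29 30 93

Derivation:
Read 1: bits[0:1] width=1 -> value=1 (bin 1); offset now 1 = byte 0 bit 1; 39 bits remain
Read 2: bits[1:10] width=9 -> value=65 (bin 001000001); offset now 10 = byte 1 bit 2; 30 bits remain
Read 3: bits[10:21] width=11 -> value=1107 (bin 10001010011); offset now 21 = byte 2 bit 5; 19 bits remain
Read 4: bits[21:26] width=5 -> value=29 (bin 11101); offset now 26 = byte 3 bit 2; 14 bits remain
Read 5: bits[26:31] width=5 -> value=30 (bin 11110); offset now 31 = byte 3 bit 7; 9 bits remain
Read 6: bits[31:38] width=7 -> value=93 (bin 1011101); offset now 38 = byte 4 bit 6; 2 bits remain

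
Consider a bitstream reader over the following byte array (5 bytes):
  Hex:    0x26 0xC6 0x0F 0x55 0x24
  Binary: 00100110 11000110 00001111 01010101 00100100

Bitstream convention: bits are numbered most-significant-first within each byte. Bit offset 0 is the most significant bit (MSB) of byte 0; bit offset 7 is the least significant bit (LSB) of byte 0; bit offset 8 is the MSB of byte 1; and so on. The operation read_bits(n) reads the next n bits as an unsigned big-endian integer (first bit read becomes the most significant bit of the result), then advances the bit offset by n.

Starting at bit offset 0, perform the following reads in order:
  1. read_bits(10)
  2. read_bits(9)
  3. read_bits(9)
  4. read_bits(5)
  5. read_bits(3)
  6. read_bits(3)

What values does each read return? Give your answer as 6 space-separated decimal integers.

Answer: 155 48 245 10 2 2

Derivation:
Read 1: bits[0:10] width=10 -> value=155 (bin 0010011011); offset now 10 = byte 1 bit 2; 30 bits remain
Read 2: bits[10:19] width=9 -> value=48 (bin 000110000); offset now 19 = byte 2 bit 3; 21 bits remain
Read 3: bits[19:28] width=9 -> value=245 (bin 011110101); offset now 28 = byte 3 bit 4; 12 bits remain
Read 4: bits[28:33] width=5 -> value=10 (bin 01010); offset now 33 = byte 4 bit 1; 7 bits remain
Read 5: bits[33:36] width=3 -> value=2 (bin 010); offset now 36 = byte 4 bit 4; 4 bits remain
Read 6: bits[36:39] width=3 -> value=2 (bin 010); offset now 39 = byte 4 bit 7; 1 bits remain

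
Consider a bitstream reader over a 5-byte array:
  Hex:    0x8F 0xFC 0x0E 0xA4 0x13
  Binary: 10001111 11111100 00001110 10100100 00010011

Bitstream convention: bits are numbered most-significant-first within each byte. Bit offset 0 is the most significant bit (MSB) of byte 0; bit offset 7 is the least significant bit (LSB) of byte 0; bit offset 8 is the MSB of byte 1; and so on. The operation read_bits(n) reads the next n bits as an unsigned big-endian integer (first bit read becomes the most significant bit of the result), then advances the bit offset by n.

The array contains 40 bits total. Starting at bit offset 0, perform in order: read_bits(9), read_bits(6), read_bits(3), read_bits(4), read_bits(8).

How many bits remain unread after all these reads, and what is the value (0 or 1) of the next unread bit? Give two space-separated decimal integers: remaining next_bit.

Answer: 10 0

Derivation:
Read 1: bits[0:9] width=9 -> value=287 (bin 100011111); offset now 9 = byte 1 bit 1; 31 bits remain
Read 2: bits[9:15] width=6 -> value=62 (bin 111110); offset now 15 = byte 1 bit 7; 25 bits remain
Read 3: bits[15:18] width=3 -> value=0 (bin 000); offset now 18 = byte 2 bit 2; 22 bits remain
Read 4: bits[18:22] width=4 -> value=3 (bin 0011); offset now 22 = byte 2 bit 6; 18 bits remain
Read 5: bits[22:30] width=8 -> value=169 (bin 10101001); offset now 30 = byte 3 bit 6; 10 bits remain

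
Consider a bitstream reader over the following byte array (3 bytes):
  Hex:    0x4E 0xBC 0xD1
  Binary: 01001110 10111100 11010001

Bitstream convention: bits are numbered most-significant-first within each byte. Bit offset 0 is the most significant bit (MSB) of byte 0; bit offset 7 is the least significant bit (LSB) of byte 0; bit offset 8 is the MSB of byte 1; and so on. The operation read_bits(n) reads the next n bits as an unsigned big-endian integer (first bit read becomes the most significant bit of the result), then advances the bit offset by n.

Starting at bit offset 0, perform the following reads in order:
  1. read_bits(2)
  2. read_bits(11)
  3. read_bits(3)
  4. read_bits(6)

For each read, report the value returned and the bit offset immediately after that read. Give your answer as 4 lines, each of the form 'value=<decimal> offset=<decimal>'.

Answer: value=1 offset=2
value=471 offset=13
value=4 offset=16
value=52 offset=22

Derivation:
Read 1: bits[0:2] width=2 -> value=1 (bin 01); offset now 2 = byte 0 bit 2; 22 bits remain
Read 2: bits[2:13] width=11 -> value=471 (bin 00111010111); offset now 13 = byte 1 bit 5; 11 bits remain
Read 3: bits[13:16] width=3 -> value=4 (bin 100); offset now 16 = byte 2 bit 0; 8 bits remain
Read 4: bits[16:22] width=6 -> value=52 (bin 110100); offset now 22 = byte 2 bit 6; 2 bits remain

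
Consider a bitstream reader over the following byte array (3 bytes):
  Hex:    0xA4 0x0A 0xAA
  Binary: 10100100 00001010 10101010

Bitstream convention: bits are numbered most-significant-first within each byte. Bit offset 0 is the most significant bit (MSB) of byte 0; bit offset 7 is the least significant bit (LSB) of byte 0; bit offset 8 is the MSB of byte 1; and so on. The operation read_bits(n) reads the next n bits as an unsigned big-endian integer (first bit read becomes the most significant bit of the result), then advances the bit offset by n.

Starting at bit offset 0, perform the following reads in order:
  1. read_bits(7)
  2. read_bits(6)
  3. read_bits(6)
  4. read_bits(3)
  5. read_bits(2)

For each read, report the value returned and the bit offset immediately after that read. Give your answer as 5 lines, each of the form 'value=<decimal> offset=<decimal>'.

Answer: value=82 offset=7
value=1 offset=13
value=21 offset=19
value=2 offset=22
value=2 offset=24

Derivation:
Read 1: bits[0:7] width=7 -> value=82 (bin 1010010); offset now 7 = byte 0 bit 7; 17 bits remain
Read 2: bits[7:13] width=6 -> value=1 (bin 000001); offset now 13 = byte 1 bit 5; 11 bits remain
Read 3: bits[13:19] width=6 -> value=21 (bin 010101); offset now 19 = byte 2 bit 3; 5 bits remain
Read 4: bits[19:22] width=3 -> value=2 (bin 010); offset now 22 = byte 2 bit 6; 2 bits remain
Read 5: bits[22:24] width=2 -> value=2 (bin 10); offset now 24 = byte 3 bit 0; 0 bits remain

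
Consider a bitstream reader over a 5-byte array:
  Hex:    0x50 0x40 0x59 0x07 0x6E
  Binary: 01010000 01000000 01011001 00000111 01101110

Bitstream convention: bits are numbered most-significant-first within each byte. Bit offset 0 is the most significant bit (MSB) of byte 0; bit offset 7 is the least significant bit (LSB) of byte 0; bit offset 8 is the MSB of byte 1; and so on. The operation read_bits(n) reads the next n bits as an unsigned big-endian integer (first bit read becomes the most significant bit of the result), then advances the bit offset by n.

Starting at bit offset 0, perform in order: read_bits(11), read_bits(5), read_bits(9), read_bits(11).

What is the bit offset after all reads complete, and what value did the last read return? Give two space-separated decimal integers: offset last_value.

Answer: 36 118

Derivation:
Read 1: bits[0:11] width=11 -> value=642 (bin 01010000010); offset now 11 = byte 1 bit 3; 29 bits remain
Read 2: bits[11:16] width=5 -> value=0 (bin 00000); offset now 16 = byte 2 bit 0; 24 bits remain
Read 3: bits[16:25] width=9 -> value=178 (bin 010110010); offset now 25 = byte 3 bit 1; 15 bits remain
Read 4: bits[25:36] width=11 -> value=118 (bin 00001110110); offset now 36 = byte 4 bit 4; 4 bits remain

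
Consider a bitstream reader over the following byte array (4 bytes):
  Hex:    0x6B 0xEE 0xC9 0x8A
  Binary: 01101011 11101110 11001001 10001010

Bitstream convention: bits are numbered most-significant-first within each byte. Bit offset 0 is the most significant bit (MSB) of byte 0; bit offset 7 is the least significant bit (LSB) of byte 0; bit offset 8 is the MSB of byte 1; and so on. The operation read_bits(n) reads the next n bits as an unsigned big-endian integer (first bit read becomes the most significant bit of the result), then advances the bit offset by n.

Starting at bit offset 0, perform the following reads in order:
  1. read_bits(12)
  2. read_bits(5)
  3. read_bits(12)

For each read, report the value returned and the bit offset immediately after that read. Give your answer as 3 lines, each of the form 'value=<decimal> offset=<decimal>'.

Answer: value=1726 offset=12
value=29 offset=17
value=2353 offset=29

Derivation:
Read 1: bits[0:12] width=12 -> value=1726 (bin 011010111110); offset now 12 = byte 1 bit 4; 20 bits remain
Read 2: bits[12:17] width=5 -> value=29 (bin 11101); offset now 17 = byte 2 bit 1; 15 bits remain
Read 3: bits[17:29] width=12 -> value=2353 (bin 100100110001); offset now 29 = byte 3 bit 5; 3 bits remain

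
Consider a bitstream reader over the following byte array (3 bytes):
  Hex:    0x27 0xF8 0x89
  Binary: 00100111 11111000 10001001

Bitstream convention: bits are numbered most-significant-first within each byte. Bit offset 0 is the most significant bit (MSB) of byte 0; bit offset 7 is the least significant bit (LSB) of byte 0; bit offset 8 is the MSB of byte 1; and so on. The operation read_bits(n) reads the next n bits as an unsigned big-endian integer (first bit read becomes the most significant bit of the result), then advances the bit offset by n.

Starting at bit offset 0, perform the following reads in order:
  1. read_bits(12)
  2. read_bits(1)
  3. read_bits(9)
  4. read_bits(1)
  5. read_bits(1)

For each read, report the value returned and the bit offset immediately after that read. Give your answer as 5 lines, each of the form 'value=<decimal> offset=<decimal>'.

Read 1: bits[0:12] width=12 -> value=639 (bin 001001111111); offset now 12 = byte 1 bit 4; 12 bits remain
Read 2: bits[12:13] width=1 -> value=1 (bin 1); offset now 13 = byte 1 bit 5; 11 bits remain
Read 3: bits[13:22] width=9 -> value=34 (bin 000100010); offset now 22 = byte 2 bit 6; 2 bits remain
Read 4: bits[22:23] width=1 -> value=0 (bin 0); offset now 23 = byte 2 bit 7; 1 bits remain
Read 5: bits[23:24] width=1 -> value=1 (bin 1); offset now 24 = byte 3 bit 0; 0 bits remain

Answer: value=639 offset=12
value=1 offset=13
value=34 offset=22
value=0 offset=23
value=1 offset=24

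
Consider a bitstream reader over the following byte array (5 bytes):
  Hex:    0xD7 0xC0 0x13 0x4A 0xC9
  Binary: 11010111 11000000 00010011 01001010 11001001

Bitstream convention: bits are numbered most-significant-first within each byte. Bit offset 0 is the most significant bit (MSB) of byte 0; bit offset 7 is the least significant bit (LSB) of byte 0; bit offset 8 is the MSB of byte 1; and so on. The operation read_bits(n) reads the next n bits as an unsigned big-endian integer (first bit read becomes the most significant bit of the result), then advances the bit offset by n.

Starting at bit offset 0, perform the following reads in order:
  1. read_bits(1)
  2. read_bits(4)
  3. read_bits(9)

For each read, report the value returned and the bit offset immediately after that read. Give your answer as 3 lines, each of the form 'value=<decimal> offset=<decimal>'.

Read 1: bits[0:1] width=1 -> value=1 (bin 1); offset now 1 = byte 0 bit 1; 39 bits remain
Read 2: bits[1:5] width=4 -> value=10 (bin 1010); offset now 5 = byte 0 bit 5; 35 bits remain
Read 3: bits[5:14] width=9 -> value=496 (bin 111110000); offset now 14 = byte 1 bit 6; 26 bits remain

Answer: value=1 offset=1
value=10 offset=5
value=496 offset=14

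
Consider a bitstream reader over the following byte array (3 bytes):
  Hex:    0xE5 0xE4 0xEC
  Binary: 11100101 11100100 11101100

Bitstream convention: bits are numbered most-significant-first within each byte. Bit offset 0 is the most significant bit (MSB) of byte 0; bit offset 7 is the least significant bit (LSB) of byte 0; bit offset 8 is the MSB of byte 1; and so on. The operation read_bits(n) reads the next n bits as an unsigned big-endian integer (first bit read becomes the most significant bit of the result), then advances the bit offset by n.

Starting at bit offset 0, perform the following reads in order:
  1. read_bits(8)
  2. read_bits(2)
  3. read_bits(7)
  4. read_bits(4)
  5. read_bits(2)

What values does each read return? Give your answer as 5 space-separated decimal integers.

Read 1: bits[0:8] width=8 -> value=229 (bin 11100101); offset now 8 = byte 1 bit 0; 16 bits remain
Read 2: bits[8:10] width=2 -> value=3 (bin 11); offset now 10 = byte 1 bit 2; 14 bits remain
Read 3: bits[10:17] width=7 -> value=73 (bin 1001001); offset now 17 = byte 2 bit 1; 7 bits remain
Read 4: bits[17:21] width=4 -> value=13 (bin 1101); offset now 21 = byte 2 bit 5; 3 bits remain
Read 5: bits[21:23] width=2 -> value=2 (bin 10); offset now 23 = byte 2 bit 7; 1 bits remain

Answer: 229 3 73 13 2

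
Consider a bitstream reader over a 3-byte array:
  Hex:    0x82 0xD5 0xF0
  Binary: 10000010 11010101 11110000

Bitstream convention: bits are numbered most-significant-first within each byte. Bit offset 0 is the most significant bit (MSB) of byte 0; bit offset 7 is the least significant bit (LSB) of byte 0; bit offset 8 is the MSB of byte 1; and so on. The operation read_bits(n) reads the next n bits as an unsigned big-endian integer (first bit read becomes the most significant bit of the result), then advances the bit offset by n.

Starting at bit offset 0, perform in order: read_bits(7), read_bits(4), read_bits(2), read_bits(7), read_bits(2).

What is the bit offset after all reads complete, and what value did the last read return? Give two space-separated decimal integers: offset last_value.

Read 1: bits[0:7] width=7 -> value=65 (bin 1000001); offset now 7 = byte 0 bit 7; 17 bits remain
Read 2: bits[7:11] width=4 -> value=6 (bin 0110); offset now 11 = byte 1 bit 3; 13 bits remain
Read 3: bits[11:13] width=2 -> value=2 (bin 10); offset now 13 = byte 1 bit 5; 11 bits remain
Read 4: bits[13:20] width=7 -> value=95 (bin 1011111); offset now 20 = byte 2 bit 4; 4 bits remain
Read 5: bits[20:22] width=2 -> value=0 (bin 00); offset now 22 = byte 2 bit 6; 2 bits remain

Answer: 22 0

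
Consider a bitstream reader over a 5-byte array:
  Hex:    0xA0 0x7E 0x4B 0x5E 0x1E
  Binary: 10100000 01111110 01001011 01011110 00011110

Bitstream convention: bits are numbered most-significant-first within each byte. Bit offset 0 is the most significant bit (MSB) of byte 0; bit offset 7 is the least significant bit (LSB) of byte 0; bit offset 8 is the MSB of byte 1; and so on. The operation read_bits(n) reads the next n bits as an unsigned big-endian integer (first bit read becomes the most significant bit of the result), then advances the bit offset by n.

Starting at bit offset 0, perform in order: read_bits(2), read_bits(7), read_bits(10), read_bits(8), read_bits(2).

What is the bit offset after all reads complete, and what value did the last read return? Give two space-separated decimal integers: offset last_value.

Read 1: bits[0:2] width=2 -> value=2 (bin 10); offset now 2 = byte 0 bit 2; 38 bits remain
Read 2: bits[2:9] width=7 -> value=64 (bin 1000000); offset now 9 = byte 1 bit 1; 31 bits remain
Read 3: bits[9:19] width=10 -> value=1010 (bin 1111110010); offset now 19 = byte 2 bit 3; 21 bits remain
Read 4: bits[19:27] width=8 -> value=90 (bin 01011010); offset now 27 = byte 3 bit 3; 13 bits remain
Read 5: bits[27:29] width=2 -> value=3 (bin 11); offset now 29 = byte 3 bit 5; 11 bits remain

Answer: 29 3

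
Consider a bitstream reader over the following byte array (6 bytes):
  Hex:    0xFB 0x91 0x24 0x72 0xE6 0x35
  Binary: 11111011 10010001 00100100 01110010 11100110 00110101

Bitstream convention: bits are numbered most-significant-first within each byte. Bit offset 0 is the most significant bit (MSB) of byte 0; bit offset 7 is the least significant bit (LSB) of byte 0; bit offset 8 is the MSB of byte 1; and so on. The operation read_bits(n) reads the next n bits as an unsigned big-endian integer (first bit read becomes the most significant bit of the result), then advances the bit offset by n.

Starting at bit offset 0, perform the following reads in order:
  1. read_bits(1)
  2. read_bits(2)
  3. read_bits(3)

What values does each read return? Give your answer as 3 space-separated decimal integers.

Answer: 1 3 6

Derivation:
Read 1: bits[0:1] width=1 -> value=1 (bin 1); offset now 1 = byte 0 bit 1; 47 bits remain
Read 2: bits[1:3] width=2 -> value=3 (bin 11); offset now 3 = byte 0 bit 3; 45 bits remain
Read 3: bits[3:6] width=3 -> value=6 (bin 110); offset now 6 = byte 0 bit 6; 42 bits remain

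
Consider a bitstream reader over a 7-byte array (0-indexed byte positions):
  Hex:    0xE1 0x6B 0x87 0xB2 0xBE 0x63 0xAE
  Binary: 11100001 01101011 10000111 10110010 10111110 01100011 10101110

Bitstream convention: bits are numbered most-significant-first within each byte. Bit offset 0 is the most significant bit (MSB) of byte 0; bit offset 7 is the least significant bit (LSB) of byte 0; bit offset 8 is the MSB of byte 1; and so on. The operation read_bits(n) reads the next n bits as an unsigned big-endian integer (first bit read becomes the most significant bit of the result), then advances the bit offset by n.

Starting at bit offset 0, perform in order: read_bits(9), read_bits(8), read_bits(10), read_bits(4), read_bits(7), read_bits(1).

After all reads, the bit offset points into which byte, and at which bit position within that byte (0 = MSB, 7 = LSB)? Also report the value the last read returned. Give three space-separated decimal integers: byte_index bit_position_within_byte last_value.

Answer: 4 7 1

Derivation:
Read 1: bits[0:9] width=9 -> value=450 (bin 111000010); offset now 9 = byte 1 bit 1; 47 bits remain
Read 2: bits[9:17] width=8 -> value=215 (bin 11010111); offset now 17 = byte 2 bit 1; 39 bits remain
Read 3: bits[17:27] width=10 -> value=61 (bin 0000111101); offset now 27 = byte 3 bit 3; 29 bits remain
Read 4: bits[27:31] width=4 -> value=9 (bin 1001); offset now 31 = byte 3 bit 7; 25 bits remain
Read 5: bits[31:38] width=7 -> value=47 (bin 0101111); offset now 38 = byte 4 bit 6; 18 bits remain
Read 6: bits[38:39] width=1 -> value=1 (bin 1); offset now 39 = byte 4 bit 7; 17 bits remain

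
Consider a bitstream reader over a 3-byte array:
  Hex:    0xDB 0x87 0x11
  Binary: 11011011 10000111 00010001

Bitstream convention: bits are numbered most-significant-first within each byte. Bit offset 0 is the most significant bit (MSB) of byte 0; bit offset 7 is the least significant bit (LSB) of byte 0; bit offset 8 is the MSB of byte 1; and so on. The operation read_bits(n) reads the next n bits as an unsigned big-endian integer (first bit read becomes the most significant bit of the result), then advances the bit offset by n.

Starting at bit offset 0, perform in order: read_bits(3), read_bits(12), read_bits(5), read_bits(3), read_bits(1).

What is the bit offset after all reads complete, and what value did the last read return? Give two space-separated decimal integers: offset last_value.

Answer: 24 1

Derivation:
Read 1: bits[0:3] width=3 -> value=6 (bin 110); offset now 3 = byte 0 bit 3; 21 bits remain
Read 2: bits[3:15] width=12 -> value=3523 (bin 110111000011); offset now 15 = byte 1 bit 7; 9 bits remain
Read 3: bits[15:20] width=5 -> value=17 (bin 10001); offset now 20 = byte 2 bit 4; 4 bits remain
Read 4: bits[20:23] width=3 -> value=0 (bin 000); offset now 23 = byte 2 bit 7; 1 bits remain
Read 5: bits[23:24] width=1 -> value=1 (bin 1); offset now 24 = byte 3 bit 0; 0 bits remain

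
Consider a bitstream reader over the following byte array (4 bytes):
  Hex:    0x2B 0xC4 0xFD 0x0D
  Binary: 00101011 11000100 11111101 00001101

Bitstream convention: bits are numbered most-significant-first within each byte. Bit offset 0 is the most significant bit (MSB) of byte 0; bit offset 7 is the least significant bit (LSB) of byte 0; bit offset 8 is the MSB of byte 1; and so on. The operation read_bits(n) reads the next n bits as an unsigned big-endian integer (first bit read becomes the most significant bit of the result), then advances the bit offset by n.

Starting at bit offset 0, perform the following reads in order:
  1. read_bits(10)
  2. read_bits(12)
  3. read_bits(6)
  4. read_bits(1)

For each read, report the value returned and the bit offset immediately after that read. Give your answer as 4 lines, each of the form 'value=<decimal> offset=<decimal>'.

Answer: value=175 offset=10
value=319 offset=22
value=16 offset=28
value=1 offset=29

Derivation:
Read 1: bits[0:10] width=10 -> value=175 (bin 0010101111); offset now 10 = byte 1 bit 2; 22 bits remain
Read 2: bits[10:22] width=12 -> value=319 (bin 000100111111); offset now 22 = byte 2 bit 6; 10 bits remain
Read 3: bits[22:28] width=6 -> value=16 (bin 010000); offset now 28 = byte 3 bit 4; 4 bits remain
Read 4: bits[28:29] width=1 -> value=1 (bin 1); offset now 29 = byte 3 bit 5; 3 bits remain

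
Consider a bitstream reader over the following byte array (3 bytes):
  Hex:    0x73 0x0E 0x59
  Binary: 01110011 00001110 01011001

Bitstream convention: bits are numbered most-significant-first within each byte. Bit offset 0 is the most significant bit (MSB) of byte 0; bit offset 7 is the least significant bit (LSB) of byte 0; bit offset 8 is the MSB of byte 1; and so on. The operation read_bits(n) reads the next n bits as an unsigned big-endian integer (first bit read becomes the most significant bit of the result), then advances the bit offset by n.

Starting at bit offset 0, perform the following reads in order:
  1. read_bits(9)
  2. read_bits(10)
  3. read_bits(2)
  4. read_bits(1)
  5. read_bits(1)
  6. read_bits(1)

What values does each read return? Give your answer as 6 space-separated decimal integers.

Answer: 230 114 3 0 0 1

Derivation:
Read 1: bits[0:9] width=9 -> value=230 (bin 011100110); offset now 9 = byte 1 bit 1; 15 bits remain
Read 2: bits[9:19] width=10 -> value=114 (bin 0001110010); offset now 19 = byte 2 bit 3; 5 bits remain
Read 3: bits[19:21] width=2 -> value=3 (bin 11); offset now 21 = byte 2 bit 5; 3 bits remain
Read 4: bits[21:22] width=1 -> value=0 (bin 0); offset now 22 = byte 2 bit 6; 2 bits remain
Read 5: bits[22:23] width=1 -> value=0 (bin 0); offset now 23 = byte 2 bit 7; 1 bits remain
Read 6: bits[23:24] width=1 -> value=1 (bin 1); offset now 24 = byte 3 bit 0; 0 bits remain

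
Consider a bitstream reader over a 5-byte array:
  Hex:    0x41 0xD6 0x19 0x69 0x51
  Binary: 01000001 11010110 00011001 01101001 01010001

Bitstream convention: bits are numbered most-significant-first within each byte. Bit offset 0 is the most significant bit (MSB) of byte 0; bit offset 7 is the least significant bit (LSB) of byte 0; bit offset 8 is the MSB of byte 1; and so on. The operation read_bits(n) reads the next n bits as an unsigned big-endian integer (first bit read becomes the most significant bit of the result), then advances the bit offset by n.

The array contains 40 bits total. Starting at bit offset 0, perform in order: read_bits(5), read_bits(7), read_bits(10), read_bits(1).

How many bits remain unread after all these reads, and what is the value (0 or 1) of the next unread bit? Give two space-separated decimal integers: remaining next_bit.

Answer: 17 1

Derivation:
Read 1: bits[0:5] width=5 -> value=8 (bin 01000); offset now 5 = byte 0 bit 5; 35 bits remain
Read 2: bits[5:12] width=7 -> value=29 (bin 0011101); offset now 12 = byte 1 bit 4; 28 bits remain
Read 3: bits[12:22] width=10 -> value=390 (bin 0110000110); offset now 22 = byte 2 bit 6; 18 bits remain
Read 4: bits[22:23] width=1 -> value=0 (bin 0); offset now 23 = byte 2 bit 7; 17 bits remain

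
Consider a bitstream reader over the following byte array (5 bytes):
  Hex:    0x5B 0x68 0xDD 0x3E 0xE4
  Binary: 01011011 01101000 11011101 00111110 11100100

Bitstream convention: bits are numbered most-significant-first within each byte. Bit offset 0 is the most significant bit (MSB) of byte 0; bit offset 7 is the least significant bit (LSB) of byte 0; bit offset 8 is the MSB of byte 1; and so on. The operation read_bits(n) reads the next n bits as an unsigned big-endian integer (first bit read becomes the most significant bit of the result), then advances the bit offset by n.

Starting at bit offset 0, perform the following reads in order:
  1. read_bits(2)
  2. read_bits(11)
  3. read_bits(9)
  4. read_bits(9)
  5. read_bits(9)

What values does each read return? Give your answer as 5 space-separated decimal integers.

Read 1: bits[0:2] width=2 -> value=1 (bin 01); offset now 2 = byte 0 bit 2; 38 bits remain
Read 2: bits[2:13] width=11 -> value=877 (bin 01101101101); offset now 13 = byte 1 bit 5; 27 bits remain
Read 3: bits[13:22] width=9 -> value=55 (bin 000110111); offset now 22 = byte 2 bit 6; 18 bits remain
Read 4: bits[22:31] width=9 -> value=159 (bin 010011111); offset now 31 = byte 3 bit 7; 9 bits remain
Read 5: bits[31:40] width=9 -> value=228 (bin 011100100); offset now 40 = byte 5 bit 0; 0 bits remain

Answer: 1 877 55 159 228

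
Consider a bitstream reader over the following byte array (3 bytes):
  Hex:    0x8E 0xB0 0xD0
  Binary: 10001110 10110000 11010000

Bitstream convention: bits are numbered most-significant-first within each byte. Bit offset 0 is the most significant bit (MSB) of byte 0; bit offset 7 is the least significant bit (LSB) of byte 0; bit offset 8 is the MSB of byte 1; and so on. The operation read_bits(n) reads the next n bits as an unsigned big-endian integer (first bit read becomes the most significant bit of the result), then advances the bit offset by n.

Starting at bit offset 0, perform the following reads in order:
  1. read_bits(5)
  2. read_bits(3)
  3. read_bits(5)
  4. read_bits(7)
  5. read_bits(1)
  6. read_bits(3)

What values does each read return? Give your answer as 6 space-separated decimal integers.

Answer: 17 6 22 13 0 0

Derivation:
Read 1: bits[0:5] width=5 -> value=17 (bin 10001); offset now 5 = byte 0 bit 5; 19 bits remain
Read 2: bits[5:8] width=3 -> value=6 (bin 110); offset now 8 = byte 1 bit 0; 16 bits remain
Read 3: bits[8:13] width=5 -> value=22 (bin 10110); offset now 13 = byte 1 bit 5; 11 bits remain
Read 4: bits[13:20] width=7 -> value=13 (bin 0001101); offset now 20 = byte 2 bit 4; 4 bits remain
Read 5: bits[20:21] width=1 -> value=0 (bin 0); offset now 21 = byte 2 bit 5; 3 bits remain
Read 6: bits[21:24] width=3 -> value=0 (bin 000); offset now 24 = byte 3 bit 0; 0 bits remain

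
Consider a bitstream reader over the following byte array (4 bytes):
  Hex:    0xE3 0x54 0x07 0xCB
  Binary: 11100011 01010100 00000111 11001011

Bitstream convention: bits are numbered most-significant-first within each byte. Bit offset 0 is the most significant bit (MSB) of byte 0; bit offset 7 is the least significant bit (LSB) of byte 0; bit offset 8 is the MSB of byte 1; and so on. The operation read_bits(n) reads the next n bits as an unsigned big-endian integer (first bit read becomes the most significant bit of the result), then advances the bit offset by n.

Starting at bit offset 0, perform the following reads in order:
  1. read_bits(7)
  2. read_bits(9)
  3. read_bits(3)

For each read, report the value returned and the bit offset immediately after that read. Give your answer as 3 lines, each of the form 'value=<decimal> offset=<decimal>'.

Read 1: bits[0:7] width=7 -> value=113 (bin 1110001); offset now 7 = byte 0 bit 7; 25 bits remain
Read 2: bits[7:16] width=9 -> value=340 (bin 101010100); offset now 16 = byte 2 bit 0; 16 bits remain
Read 3: bits[16:19] width=3 -> value=0 (bin 000); offset now 19 = byte 2 bit 3; 13 bits remain

Answer: value=113 offset=7
value=340 offset=16
value=0 offset=19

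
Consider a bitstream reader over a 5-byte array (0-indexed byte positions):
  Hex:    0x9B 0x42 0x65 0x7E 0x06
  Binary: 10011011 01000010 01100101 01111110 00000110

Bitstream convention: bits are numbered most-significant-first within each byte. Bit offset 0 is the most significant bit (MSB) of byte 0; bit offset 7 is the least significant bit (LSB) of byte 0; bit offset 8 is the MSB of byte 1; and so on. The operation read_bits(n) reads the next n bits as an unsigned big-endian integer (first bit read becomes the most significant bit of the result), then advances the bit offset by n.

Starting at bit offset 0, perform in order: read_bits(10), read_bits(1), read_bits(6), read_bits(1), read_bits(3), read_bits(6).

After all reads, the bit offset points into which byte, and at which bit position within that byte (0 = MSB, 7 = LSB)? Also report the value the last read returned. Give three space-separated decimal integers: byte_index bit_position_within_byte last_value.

Answer: 3 3 43

Derivation:
Read 1: bits[0:10] width=10 -> value=621 (bin 1001101101); offset now 10 = byte 1 bit 2; 30 bits remain
Read 2: bits[10:11] width=1 -> value=0 (bin 0); offset now 11 = byte 1 bit 3; 29 bits remain
Read 3: bits[11:17] width=6 -> value=4 (bin 000100); offset now 17 = byte 2 bit 1; 23 bits remain
Read 4: bits[17:18] width=1 -> value=1 (bin 1); offset now 18 = byte 2 bit 2; 22 bits remain
Read 5: bits[18:21] width=3 -> value=4 (bin 100); offset now 21 = byte 2 bit 5; 19 bits remain
Read 6: bits[21:27] width=6 -> value=43 (bin 101011); offset now 27 = byte 3 bit 3; 13 bits remain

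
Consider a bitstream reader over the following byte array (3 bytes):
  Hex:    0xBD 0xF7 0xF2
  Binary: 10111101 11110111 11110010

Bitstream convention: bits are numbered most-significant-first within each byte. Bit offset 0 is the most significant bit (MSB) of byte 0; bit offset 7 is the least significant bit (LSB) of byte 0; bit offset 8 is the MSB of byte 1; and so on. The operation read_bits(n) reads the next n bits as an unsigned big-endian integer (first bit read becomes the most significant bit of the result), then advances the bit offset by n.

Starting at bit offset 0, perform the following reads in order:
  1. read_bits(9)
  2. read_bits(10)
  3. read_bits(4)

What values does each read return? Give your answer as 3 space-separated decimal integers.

Answer: 379 959 9

Derivation:
Read 1: bits[0:9] width=9 -> value=379 (bin 101111011); offset now 9 = byte 1 bit 1; 15 bits remain
Read 2: bits[9:19] width=10 -> value=959 (bin 1110111111); offset now 19 = byte 2 bit 3; 5 bits remain
Read 3: bits[19:23] width=4 -> value=9 (bin 1001); offset now 23 = byte 2 bit 7; 1 bits remain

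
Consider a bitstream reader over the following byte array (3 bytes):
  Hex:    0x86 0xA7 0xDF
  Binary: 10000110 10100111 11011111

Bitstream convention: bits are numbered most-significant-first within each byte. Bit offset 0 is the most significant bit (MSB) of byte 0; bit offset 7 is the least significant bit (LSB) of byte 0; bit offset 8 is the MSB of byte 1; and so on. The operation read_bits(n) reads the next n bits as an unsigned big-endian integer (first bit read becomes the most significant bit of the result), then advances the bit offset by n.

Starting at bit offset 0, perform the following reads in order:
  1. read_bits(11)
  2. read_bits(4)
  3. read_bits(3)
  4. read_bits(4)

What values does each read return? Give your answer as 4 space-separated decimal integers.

Read 1: bits[0:11] width=11 -> value=1077 (bin 10000110101); offset now 11 = byte 1 bit 3; 13 bits remain
Read 2: bits[11:15] width=4 -> value=3 (bin 0011); offset now 15 = byte 1 bit 7; 9 bits remain
Read 3: bits[15:18] width=3 -> value=7 (bin 111); offset now 18 = byte 2 bit 2; 6 bits remain
Read 4: bits[18:22] width=4 -> value=7 (bin 0111); offset now 22 = byte 2 bit 6; 2 bits remain

Answer: 1077 3 7 7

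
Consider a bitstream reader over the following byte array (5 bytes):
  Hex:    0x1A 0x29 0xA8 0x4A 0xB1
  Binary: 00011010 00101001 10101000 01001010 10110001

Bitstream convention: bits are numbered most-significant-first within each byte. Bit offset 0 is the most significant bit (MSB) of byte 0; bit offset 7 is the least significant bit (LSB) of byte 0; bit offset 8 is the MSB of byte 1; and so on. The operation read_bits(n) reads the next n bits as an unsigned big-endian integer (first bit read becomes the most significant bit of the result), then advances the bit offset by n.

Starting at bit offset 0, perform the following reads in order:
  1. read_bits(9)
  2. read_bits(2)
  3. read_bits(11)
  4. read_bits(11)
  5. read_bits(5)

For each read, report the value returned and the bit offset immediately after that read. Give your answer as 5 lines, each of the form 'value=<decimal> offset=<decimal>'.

Read 1: bits[0:9] width=9 -> value=52 (bin 000110100); offset now 9 = byte 1 bit 1; 31 bits remain
Read 2: bits[9:11] width=2 -> value=1 (bin 01); offset now 11 = byte 1 bit 3; 29 bits remain
Read 3: bits[11:22] width=11 -> value=618 (bin 01001101010); offset now 22 = byte 2 bit 6; 18 bits remain
Read 4: bits[22:33] width=11 -> value=149 (bin 00010010101); offset now 33 = byte 4 bit 1; 7 bits remain
Read 5: bits[33:38] width=5 -> value=12 (bin 01100); offset now 38 = byte 4 bit 6; 2 bits remain

Answer: value=52 offset=9
value=1 offset=11
value=618 offset=22
value=149 offset=33
value=12 offset=38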